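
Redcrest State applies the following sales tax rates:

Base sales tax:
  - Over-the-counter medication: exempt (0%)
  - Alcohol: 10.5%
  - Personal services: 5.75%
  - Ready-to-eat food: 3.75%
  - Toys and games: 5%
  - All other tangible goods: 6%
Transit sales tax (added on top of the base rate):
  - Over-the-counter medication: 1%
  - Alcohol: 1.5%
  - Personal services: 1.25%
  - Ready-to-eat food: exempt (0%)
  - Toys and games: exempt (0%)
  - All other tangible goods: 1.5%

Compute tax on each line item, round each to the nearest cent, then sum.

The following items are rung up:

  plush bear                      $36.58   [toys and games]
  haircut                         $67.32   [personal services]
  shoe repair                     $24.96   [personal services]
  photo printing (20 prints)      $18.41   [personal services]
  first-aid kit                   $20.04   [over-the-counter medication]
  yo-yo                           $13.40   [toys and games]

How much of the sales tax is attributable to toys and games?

Plush bear $36.58: toys and games → 5% + 0% transit = 5% → $1.83
Yo-yo $13.40: toys and games → 5% + 0% transit = 5% → $0.67
Tax on toys and games = $1.83 + $0.67 = $2.50

$2.50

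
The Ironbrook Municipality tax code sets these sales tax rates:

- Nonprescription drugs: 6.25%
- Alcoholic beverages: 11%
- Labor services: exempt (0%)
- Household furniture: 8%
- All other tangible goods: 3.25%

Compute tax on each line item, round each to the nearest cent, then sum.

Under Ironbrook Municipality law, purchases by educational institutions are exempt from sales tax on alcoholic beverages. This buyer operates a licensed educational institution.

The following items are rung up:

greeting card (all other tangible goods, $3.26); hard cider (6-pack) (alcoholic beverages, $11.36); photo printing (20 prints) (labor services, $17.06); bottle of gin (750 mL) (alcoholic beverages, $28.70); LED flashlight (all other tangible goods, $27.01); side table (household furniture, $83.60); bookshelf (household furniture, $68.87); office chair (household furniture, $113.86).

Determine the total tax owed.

Greeting card $3.26: all other tangible goods → 3.25% → $0.11
Hard cider (6-pack) $11.36: alcoholic beverages, buyer-exempt → 0% → $0.00
Photo printing (20 prints) $17.06: labor services → 0% → $0.00
Bottle of gin (750 mL) $28.70: alcoholic beverages, buyer-exempt → 0% → $0.00
LED flashlight $27.01: all other tangible goods → 3.25% → $0.88
Side table $83.60: household furniture → 8% → $6.69
Bookshelf $68.87: household furniture → 8% → $5.51
Office chair $113.86: household furniture → 8% → $9.11
Total tax = $0.11 + $0.88 + $6.69 + $5.51 + $9.11 = $22.30

$22.30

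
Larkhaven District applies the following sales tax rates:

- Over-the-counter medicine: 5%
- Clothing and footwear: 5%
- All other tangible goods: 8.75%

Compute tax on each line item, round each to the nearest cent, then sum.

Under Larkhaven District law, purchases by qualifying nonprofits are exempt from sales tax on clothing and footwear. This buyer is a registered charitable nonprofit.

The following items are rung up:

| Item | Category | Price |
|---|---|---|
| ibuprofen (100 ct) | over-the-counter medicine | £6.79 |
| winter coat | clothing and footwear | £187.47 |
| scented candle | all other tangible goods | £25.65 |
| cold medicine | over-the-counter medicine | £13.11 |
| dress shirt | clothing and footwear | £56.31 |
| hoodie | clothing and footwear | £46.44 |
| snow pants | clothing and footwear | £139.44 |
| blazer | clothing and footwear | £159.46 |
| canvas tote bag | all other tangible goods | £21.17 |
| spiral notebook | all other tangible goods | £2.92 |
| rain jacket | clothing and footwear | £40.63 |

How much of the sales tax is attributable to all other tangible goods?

Scented candle £25.65: all other tangible goods → 8.75% → £2.24
Canvas tote bag £21.17: all other tangible goods → 8.75% → £1.85
Spiral notebook £2.92: all other tangible goods → 8.75% → £0.26
Tax on all other tangible goods = £2.24 + £1.85 + £0.26 = £4.35

£4.35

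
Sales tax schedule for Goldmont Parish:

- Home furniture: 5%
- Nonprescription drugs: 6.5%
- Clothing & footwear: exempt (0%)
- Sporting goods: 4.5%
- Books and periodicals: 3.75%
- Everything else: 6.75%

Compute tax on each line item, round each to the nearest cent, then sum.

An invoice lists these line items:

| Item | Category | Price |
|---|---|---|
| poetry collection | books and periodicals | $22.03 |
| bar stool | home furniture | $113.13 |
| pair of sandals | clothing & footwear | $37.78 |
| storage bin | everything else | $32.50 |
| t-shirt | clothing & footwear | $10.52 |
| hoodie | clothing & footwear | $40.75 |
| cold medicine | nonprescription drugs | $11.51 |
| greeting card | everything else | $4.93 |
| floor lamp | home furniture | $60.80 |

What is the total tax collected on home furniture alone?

$8.70

Bar stool $113.13: home furniture → 5% → $5.66
Floor lamp $60.80: home furniture → 5% → $3.04
Tax on home furniture = $5.66 + $3.04 = $8.70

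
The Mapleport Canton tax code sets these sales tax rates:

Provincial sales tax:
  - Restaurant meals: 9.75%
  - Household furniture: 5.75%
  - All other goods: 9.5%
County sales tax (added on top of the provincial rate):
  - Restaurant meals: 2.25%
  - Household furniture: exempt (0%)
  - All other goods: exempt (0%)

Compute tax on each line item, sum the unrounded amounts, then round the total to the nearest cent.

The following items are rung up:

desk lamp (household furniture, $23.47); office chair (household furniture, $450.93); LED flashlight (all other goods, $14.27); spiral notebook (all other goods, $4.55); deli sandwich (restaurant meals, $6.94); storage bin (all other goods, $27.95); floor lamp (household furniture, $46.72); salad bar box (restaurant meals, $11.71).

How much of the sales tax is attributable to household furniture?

Desk lamp $23.47: household furniture → 5.75% + 0% county = 5.75% → $1.349525
Office chair $450.93: household furniture → 5.75% + 0% county = 5.75% → $25.928475
Floor lamp $46.72: household furniture → 5.75% + 0% county = 5.75% → $2.6864
Tax on household furniture: unrounded sum = $29.9644 → $29.96

$29.96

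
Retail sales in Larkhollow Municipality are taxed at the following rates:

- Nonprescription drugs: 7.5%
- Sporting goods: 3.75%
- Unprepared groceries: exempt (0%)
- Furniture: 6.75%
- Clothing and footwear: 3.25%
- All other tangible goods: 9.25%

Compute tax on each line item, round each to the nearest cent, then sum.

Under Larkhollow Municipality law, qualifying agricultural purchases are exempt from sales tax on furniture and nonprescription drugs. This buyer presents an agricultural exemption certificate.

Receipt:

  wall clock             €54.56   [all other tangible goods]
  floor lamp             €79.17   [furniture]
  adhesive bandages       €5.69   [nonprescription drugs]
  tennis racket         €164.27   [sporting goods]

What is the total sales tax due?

€11.21

Wall clock €54.56: all other tangible goods → 9.25% → €5.05
Floor lamp €79.17: furniture, buyer-exempt → 0% → €0.00
Adhesive bandages €5.69: nonprescription drugs, buyer-exempt → 0% → €0.00
Tennis racket €164.27: sporting goods → 3.75% → €6.16
Total tax = €5.05 + €6.16 = €11.21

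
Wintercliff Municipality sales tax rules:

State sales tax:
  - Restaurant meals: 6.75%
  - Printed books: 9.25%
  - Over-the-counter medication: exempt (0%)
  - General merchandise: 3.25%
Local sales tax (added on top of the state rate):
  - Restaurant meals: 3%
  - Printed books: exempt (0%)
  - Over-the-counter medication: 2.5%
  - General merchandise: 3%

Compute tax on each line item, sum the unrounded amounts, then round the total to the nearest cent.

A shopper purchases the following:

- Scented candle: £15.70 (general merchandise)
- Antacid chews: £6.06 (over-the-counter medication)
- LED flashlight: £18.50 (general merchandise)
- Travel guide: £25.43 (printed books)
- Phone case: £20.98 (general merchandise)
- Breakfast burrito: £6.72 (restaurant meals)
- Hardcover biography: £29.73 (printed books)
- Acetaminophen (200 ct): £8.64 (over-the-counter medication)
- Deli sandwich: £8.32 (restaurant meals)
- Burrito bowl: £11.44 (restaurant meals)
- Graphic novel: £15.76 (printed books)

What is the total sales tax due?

Scented candle £15.70: general merchandise → 3.25% + 3% local = 6.25% → £0.98125
Antacid chews £6.06: over-the-counter medication → 0% + 2.5% local = 2.5% → £0.1515
LED flashlight £18.50: general merchandise → 3.25% + 3% local = 6.25% → £1.15625
Travel guide £25.43: printed books → 9.25% + 0% local = 9.25% → £2.352275
Phone case £20.98: general merchandise → 3.25% + 3% local = 6.25% → £1.31125
Breakfast burrito £6.72: restaurant meals → 6.75% + 3% local = 9.75% → £0.6552
Hardcover biography £29.73: printed books → 9.25% + 0% local = 9.25% → £2.750025
Acetaminophen (200 ct) £8.64: over-the-counter medication → 0% + 2.5% local = 2.5% → £0.216
Deli sandwich £8.32: restaurant meals → 6.75% + 3% local = 9.75% → £0.8112
Burrito bowl £11.44: restaurant meals → 6.75% + 3% local = 9.75% → £1.1154
Graphic novel £15.76: printed books → 9.25% + 0% local = 9.25% → £1.4578
Unrounded tax sum = £12.95815 → £12.96

£12.96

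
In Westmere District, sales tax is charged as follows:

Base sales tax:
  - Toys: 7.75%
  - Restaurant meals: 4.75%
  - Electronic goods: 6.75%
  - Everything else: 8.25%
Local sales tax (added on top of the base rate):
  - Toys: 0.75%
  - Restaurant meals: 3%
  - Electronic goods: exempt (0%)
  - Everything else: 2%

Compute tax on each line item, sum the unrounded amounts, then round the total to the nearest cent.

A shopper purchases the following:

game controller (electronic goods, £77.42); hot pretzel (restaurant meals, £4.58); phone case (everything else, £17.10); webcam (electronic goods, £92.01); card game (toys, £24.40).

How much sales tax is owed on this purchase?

£15.62

Game controller £77.42: electronic goods → 6.75% + 0% local = 6.75% → £5.22585
Hot pretzel £4.58: restaurant meals → 4.75% + 3% local = 7.75% → £0.35495
Phone case £17.10: everything else → 8.25% + 2% local = 10.25% → £1.75275
Webcam £92.01: electronic goods → 6.75% + 0% local = 6.75% → £6.210675
Card game £24.40: toys → 7.75% + 0.75% local = 8.5% → £2.074
Unrounded tax sum = £15.618225 → £15.62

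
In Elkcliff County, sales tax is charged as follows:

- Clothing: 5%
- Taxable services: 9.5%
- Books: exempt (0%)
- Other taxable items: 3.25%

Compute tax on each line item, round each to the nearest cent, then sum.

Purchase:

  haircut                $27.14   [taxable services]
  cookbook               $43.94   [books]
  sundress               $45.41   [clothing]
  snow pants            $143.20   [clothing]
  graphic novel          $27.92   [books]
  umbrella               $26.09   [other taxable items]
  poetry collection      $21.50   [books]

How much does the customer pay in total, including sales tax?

Haircut $27.14: taxable services → 9.5% → $2.58
Cookbook $43.94: books → 0% → $0.00
Sundress $45.41: clothing → 5% → $2.27
Snow pants $143.20: clothing → 5% → $7.16
Graphic novel $27.92: books → 0% → $0.00
Umbrella $26.09: other taxable items → 3.25% → $0.85
Poetry collection $21.50: books → 0% → $0.00
Subtotal = $335.20; tax = $12.86; total due = $348.06

$348.06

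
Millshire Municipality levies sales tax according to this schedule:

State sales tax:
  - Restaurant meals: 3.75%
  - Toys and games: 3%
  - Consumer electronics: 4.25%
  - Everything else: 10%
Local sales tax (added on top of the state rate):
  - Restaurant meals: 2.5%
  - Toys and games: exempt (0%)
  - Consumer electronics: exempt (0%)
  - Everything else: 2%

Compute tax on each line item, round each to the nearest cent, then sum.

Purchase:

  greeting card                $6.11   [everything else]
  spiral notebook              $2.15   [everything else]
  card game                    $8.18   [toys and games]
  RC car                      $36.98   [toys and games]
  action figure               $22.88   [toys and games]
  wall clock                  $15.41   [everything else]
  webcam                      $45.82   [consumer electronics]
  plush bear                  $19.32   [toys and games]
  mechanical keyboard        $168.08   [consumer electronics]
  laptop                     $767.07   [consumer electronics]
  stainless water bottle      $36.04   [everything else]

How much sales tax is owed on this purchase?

$51.48

Greeting card $6.11: everything else → 10% + 2% local = 12% → $0.73
Spiral notebook $2.15: everything else → 10% + 2% local = 12% → $0.26
Card game $8.18: toys and games → 3% + 0% local = 3% → $0.25
RC car $36.98: toys and games → 3% + 0% local = 3% → $1.11
Action figure $22.88: toys and games → 3% + 0% local = 3% → $0.69
Wall clock $15.41: everything else → 10% + 2% local = 12% → $1.85
Webcam $45.82: consumer electronics → 4.25% + 0% local = 4.25% → $1.95
Plush bear $19.32: toys and games → 3% + 0% local = 3% → $0.58
Mechanical keyboard $168.08: consumer electronics → 4.25% + 0% local = 4.25% → $7.14
Laptop $767.07: consumer electronics → 4.25% + 0% local = 4.25% → $32.60
Stainless water bottle $36.04: everything else → 10% + 2% local = 12% → $4.32
Total tax = $0.73 + $0.26 + $0.25 + $1.11 + $0.69 + $1.85 + $1.95 + $0.58 + $7.14 + $32.60 + $4.32 = $51.48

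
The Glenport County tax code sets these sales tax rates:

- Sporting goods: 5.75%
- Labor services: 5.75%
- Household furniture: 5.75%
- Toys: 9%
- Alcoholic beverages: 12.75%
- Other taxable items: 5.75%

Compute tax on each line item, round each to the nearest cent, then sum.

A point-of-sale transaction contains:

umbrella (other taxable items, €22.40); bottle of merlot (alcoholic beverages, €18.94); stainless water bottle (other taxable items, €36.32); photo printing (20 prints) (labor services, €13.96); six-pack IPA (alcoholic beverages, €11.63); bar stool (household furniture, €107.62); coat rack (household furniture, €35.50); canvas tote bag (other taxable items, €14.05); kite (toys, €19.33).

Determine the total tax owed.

Umbrella €22.40: other taxable items → 5.75% → €1.29
Bottle of merlot €18.94: alcoholic beverages → 12.75% → €2.41
Stainless water bottle €36.32: other taxable items → 5.75% → €2.09
Photo printing (20 prints) €13.96: labor services → 5.75% → €0.80
Six-pack IPA €11.63: alcoholic beverages → 12.75% → €1.48
Bar stool €107.62: household furniture → 5.75% → €6.19
Coat rack €35.50: household furniture → 5.75% → €2.04
Canvas tote bag €14.05: other taxable items → 5.75% → €0.81
Kite €19.33: toys → 9% → €1.74
Total tax = €1.29 + €2.41 + €2.09 + €0.80 + €1.48 + €6.19 + €2.04 + €0.81 + €1.74 = €18.85

€18.85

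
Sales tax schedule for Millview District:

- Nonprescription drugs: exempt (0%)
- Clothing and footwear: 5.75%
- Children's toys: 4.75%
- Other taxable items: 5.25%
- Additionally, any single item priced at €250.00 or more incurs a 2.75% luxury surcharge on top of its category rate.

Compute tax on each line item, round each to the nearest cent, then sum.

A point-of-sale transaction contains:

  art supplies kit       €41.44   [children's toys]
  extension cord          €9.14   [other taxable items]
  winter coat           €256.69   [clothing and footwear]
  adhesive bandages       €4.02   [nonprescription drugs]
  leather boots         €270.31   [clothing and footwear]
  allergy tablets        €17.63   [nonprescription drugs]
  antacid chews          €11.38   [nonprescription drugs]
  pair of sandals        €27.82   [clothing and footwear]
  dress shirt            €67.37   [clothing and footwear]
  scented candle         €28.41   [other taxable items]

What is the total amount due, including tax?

€788.42

Art supplies kit €41.44: children's toys → 4.75% → €1.97
Extension cord €9.14: other taxable items → 5.25% → €0.48
Winter coat €256.69: clothing and footwear → 5.75% + 2.75% surcharge = 8.5% → €21.82
Adhesive bandages €4.02: nonprescription drugs → 0% → €0.00
Leather boots €270.31: clothing and footwear → 5.75% + 2.75% surcharge = 8.5% → €22.98
Allergy tablets €17.63: nonprescription drugs → 0% → €0.00
Antacid chews €11.38: nonprescription drugs → 0% → €0.00
Pair of sandals €27.82: clothing and footwear → 5.75% → €1.60
Dress shirt €67.37: clothing and footwear → 5.75% → €3.87
Scented candle €28.41: other taxable items → 5.25% → €1.49
Subtotal = €734.21; tax = €54.21; total due = €788.42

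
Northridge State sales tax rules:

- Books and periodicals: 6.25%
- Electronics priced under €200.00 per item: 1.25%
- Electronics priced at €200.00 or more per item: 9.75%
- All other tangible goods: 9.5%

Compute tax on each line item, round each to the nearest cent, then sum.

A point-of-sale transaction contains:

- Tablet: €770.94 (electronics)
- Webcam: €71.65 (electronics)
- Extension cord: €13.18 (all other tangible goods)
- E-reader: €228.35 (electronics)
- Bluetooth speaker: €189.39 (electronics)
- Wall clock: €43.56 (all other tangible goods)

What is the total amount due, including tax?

€1423.16

Tablet €770.94: electronics, €200.00 or more → 9.75% → €75.17
Webcam €71.65: electronics, under €200.00 → 1.25% → €0.90
Extension cord €13.18: all other tangible goods → 9.5% → €1.25
E-reader €228.35: electronics, €200.00 or more → 9.75% → €22.26
Bluetooth speaker €189.39: electronics, under €200.00 → 1.25% → €2.37
Wall clock €43.56: all other tangible goods → 9.5% → €4.14
Subtotal = €1317.07; tax = €106.09; total due = €1423.16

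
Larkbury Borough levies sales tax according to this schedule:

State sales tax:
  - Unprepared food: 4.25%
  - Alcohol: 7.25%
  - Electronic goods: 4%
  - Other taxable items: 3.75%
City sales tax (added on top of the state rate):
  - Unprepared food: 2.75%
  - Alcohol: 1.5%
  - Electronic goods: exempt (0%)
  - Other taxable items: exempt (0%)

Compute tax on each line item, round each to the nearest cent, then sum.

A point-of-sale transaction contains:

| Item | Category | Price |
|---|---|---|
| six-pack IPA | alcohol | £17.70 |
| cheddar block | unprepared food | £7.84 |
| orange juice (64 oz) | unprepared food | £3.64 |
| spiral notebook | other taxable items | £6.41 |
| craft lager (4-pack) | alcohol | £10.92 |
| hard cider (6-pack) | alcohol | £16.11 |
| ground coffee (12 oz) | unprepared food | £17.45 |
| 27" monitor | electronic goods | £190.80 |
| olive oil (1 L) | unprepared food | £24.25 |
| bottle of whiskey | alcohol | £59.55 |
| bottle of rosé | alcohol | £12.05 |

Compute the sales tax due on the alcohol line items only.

Six-pack IPA £17.70: alcohol → 7.25% + 1.5% city = 8.75% → £1.55
Craft lager (4-pack) £10.92: alcohol → 7.25% + 1.5% city = 8.75% → £0.96
Hard cider (6-pack) £16.11: alcohol → 7.25% + 1.5% city = 8.75% → £1.41
Bottle of whiskey £59.55: alcohol → 7.25% + 1.5% city = 8.75% → £5.21
Bottle of rosé £12.05: alcohol → 7.25% + 1.5% city = 8.75% → £1.05
Tax on alcohol = £1.55 + £0.96 + £1.41 + £5.21 + £1.05 = £10.18

£10.18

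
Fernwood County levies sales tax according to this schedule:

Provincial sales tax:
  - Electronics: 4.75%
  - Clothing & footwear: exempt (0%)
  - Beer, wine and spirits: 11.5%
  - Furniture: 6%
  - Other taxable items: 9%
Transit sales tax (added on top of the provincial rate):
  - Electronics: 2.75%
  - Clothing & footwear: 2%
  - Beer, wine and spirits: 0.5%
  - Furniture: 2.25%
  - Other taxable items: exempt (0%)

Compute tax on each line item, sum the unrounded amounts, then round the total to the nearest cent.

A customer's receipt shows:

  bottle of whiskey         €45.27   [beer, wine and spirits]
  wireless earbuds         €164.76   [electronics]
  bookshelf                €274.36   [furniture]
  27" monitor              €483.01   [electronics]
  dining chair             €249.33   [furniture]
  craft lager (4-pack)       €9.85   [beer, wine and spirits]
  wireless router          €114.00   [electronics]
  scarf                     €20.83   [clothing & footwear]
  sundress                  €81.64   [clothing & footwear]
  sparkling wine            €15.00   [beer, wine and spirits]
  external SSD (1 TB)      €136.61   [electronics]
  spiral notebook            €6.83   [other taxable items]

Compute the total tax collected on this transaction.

€121.66

Bottle of whiskey €45.27: beer, wine and spirits → 11.5% + 0.5% transit = 12% → €5.4324
Wireless earbuds €164.76: electronics → 4.75% + 2.75% transit = 7.5% → €12.357
Bookshelf €274.36: furniture → 6% + 2.25% transit = 8.25% → €22.6347
27" monitor €483.01: electronics → 4.75% + 2.75% transit = 7.5% → €36.22575
Dining chair €249.33: furniture → 6% + 2.25% transit = 8.25% → €20.569725
Craft lager (4-pack) €9.85: beer, wine and spirits → 11.5% + 0.5% transit = 12% → €1.182
Wireless router €114.00: electronics → 4.75% + 2.75% transit = 7.5% → €8.55
Scarf €20.83: clothing & footwear → 0% + 2% transit = 2% → €0.4166
Sundress €81.64: clothing & footwear → 0% + 2% transit = 2% → €1.6328
Sparkling wine €15.00: beer, wine and spirits → 11.5% + 0.5% transit = 12% → €1.80
External SSD (1 TB) €136.61: electronics → 4.75% + 2.75% transit = 7.5% → €10.24575
Spiral notebook €6.83: other taxable items → 9% + 0% transit = 9% → €0.6147
Unrounded tax sum = €121.661425 → €121.66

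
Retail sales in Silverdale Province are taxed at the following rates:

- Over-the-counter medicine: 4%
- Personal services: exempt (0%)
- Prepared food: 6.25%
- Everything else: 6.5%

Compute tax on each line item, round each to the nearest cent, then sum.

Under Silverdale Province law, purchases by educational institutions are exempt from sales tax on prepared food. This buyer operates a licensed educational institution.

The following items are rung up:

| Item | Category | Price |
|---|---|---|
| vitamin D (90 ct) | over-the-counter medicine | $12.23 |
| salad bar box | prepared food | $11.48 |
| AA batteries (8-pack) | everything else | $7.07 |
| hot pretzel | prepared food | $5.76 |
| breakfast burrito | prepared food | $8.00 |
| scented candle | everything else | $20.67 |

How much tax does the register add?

Vitamin D (90 ct) $12.23: over-the-counter medicine → 4% → $0.49
Salad bar box $11.48: prepared food, buyer-exempt → 0% → $0.00
AA batteries (8-pack) $7.07: everything else → 6.5% → $0.46
Hot pretzel $5.76: prepared food, buyer-exempt → 0% → $0.00
Breakfast burrito $8.00: prepared food, buyer-exempt → 0% → $0.00
Scented candle $20.67: everything else → 6.5% → $1.34
Total tax = $0.49 + $0.46 + $1.34 = $2.29

$2.29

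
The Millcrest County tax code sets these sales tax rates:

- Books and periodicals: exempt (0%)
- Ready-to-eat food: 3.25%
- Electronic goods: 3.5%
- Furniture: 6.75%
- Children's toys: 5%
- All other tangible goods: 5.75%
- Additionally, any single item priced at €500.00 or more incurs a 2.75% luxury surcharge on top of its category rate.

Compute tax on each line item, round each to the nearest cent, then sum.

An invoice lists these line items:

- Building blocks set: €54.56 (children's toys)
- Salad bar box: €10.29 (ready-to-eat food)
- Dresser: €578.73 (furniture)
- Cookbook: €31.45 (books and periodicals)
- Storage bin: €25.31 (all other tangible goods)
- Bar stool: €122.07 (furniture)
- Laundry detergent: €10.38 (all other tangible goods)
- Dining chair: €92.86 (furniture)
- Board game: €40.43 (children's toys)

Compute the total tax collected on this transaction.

Building blocks set €54.56: children's toys → 5% → €2.73
Salad bar box €10.29: ready-to-eat food → 3.25% → €0.33
Dresser €578.73: furniture → 6.75% + 2.75% surcharge = 9.5% → €54.98
Cookbook €31.45: books and periodicals → 0% → €0.00
Storage bin €25.31: all other tangible goods → 5.75% → €1.46
Bar stool €122.07: furniture → 6.75% → €8.24
Laundry detergent €10.38: all other tangible goods → 5.75% → €0.60
Dining chair €92.86: furniture → 6.75% → €6.27
Board game €40.43: children's toys → 5% → €2.02
Total tax = €2.73 + €0.33 + €54.98 + €1.46 + €8.24 + €0.60 + €6.27 + €2.02 = €76.63

€76.63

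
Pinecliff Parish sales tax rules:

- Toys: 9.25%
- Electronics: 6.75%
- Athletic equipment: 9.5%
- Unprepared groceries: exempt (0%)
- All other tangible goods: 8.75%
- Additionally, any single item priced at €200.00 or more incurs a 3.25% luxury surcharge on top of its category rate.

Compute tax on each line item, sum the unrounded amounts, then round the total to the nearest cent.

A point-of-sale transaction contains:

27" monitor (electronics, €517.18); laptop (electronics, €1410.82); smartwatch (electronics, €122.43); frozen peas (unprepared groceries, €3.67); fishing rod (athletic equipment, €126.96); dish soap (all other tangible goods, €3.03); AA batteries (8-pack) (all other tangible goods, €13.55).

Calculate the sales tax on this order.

27" monitor €517.18: electronics → 6.75% + 3.25% surcharge = 10% → €51.718
Laptop €1410.82: electronics → 6.75% + 3.25% surcharge = 10% → €141.082
Smartwatch €122.43: electronics → 6.75% → €8.264025
Frozen peas €3.67: unprepared groceries → 0% → €0.00
Fishing rod €126.96: athletic equipment → 9.5% → €12.0612
Dish soap €3.03: all other tangible goods → 8.75% → €0.265125
AA batteries (8-pack) €13.55: all other tangible goods → 8.75% → €1.185625
Unrounded tax sum = €214.575975 → €214.58

€214.58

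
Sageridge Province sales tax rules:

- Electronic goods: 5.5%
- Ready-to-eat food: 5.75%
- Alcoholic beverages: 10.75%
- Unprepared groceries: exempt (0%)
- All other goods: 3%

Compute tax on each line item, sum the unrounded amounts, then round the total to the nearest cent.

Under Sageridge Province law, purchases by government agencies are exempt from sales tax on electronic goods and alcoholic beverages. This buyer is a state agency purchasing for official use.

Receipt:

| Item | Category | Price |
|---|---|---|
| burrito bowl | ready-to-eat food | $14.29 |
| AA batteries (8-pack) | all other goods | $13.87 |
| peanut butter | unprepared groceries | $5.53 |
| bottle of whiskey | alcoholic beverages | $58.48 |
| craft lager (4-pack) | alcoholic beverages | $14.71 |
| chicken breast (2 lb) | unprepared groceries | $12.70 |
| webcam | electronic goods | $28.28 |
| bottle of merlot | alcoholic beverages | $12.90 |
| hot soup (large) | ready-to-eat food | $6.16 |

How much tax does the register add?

$1.59

Burrito bowl $14.29: ready-to-eat food → 5.75% → $0.821675
AA batteries (8-pack) $13.87: all other goods → 3% → $0.4161
Peanut butter $5.53: unprepared groceries → 0% → $0.00
Bottle of whiskey $58.48: alcoholic beverages, buyer-exempt → 0% → $0.00
Craft lager (4-pack) $14.71: alcoholic beverages, buyer-exempt → 0% → $0.00
Chicken breast (2 lb) $12.70: unprepared groceries → 0% → $0.00
Webcam $28.28: electronic goods, buyer-exempt → 0% → $0.00
Bottle of merlot $12.90: alcoholic beverages, buyer-exempt → 0% → $0.00
Hot soup (large) $6.16: ready-to-eat food → 5.75% → $0.3542
Unrounded tax sum = $1.591975 → $1.59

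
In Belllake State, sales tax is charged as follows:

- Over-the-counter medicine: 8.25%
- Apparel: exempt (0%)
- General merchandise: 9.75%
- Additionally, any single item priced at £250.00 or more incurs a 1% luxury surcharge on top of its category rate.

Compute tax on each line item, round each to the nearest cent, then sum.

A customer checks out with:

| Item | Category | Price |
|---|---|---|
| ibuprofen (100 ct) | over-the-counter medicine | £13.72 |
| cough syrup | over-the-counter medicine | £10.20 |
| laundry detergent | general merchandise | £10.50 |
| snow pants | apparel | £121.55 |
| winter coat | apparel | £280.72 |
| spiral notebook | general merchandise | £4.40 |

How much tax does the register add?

£6.23

Ibuprofen (100 ct) £13.72: over-the-counter medicine → 8.25% → £1.13
Cough syrup £10.20: over-the-counter medicine → 8.25% → £0.84
Laundry detergent £10.50: general merchandise → 9.75% → £1.02
Snow pants £121.55: apparel → 0% → £0.00
Winter coat £280.72: apparel → 0% + 1% surcharge = 1% → £2.81
Spiral notebook £4.40: general merchandise → 9.75% → £0.43
Total tax = £1.13 + £0.84 + £1.02 + £2.81 + £0.43 = £6.23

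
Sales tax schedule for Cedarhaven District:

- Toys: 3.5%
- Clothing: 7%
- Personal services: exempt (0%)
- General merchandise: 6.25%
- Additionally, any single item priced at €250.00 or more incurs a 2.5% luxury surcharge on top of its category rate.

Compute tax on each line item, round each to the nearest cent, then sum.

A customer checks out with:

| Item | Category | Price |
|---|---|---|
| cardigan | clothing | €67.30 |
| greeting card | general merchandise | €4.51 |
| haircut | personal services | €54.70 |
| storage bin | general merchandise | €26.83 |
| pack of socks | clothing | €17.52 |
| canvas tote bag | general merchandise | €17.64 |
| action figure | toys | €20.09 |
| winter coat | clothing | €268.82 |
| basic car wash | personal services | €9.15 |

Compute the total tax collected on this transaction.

Cardigan €67.30: clothing → 7% → €4.71
Greeting card €4.51: general merchandise → 6.25% → €0.28
Haircut €54.70: personal services → 0% → €0.00
Storage bin €26.83: general merchandise → 6.25% → €1.68
Pack of socks €17.52: clothing → 7% → €1.23
Canvas tote bag €17.64: general merchandise → 6.25% → €1.10
Action figure €20.09: toys → 3.5% → €0.70
Winter coat €268.82: clothing → 7% + 2.5% surcharge = 9.5% → €25.54
Basic car wash €9.15: personal services → 0% → €0.00
Total tax = €4.71 + €0.28 + €1.68 + €1.23 + €1.10 + €0.70 + €25.54 = €35.24

€35.24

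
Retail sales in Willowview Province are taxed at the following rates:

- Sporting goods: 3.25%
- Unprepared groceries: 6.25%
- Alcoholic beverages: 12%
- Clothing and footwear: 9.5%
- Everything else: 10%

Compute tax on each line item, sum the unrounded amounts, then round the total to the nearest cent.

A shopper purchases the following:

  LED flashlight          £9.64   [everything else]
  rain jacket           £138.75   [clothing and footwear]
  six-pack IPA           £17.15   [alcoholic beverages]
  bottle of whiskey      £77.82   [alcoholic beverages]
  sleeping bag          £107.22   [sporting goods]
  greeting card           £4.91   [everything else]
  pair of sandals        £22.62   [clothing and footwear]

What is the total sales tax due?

£31.67

LED flashlight £9.64: everything else → 10% → £0.964
Rain jacket £138.75: clothing and footwear → 9.5% → £13.18125
Six-pack IPA £17.15: alcoholic beverages → 12% → £2.058
Bottle of whiskey £77.82: alcoholic beverages → 12% → £9.3384
Sleeping bag £107.22: sporting goods → 3.25% → £3.48465
Greeting card £4.91: everything else → 10% → £0.491
Pair of sandals £22.62: clothing and footwear → 9.5% → £2.1489
Unrounded tax sum = £31.6662 → £31.67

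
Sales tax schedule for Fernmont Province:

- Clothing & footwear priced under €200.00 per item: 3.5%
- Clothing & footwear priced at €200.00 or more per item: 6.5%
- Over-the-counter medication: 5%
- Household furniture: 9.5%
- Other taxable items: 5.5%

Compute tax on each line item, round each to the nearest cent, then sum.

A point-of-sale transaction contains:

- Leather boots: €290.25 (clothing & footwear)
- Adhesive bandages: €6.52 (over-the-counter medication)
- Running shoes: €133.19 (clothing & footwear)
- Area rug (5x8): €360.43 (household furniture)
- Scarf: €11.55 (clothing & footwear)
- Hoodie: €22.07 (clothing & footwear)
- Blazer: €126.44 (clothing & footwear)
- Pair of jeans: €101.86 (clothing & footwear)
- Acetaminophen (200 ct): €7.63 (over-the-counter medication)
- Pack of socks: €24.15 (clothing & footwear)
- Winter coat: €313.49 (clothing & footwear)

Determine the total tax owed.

Leather boots €290.25: clothing & footwear, €200.00 or more → 6.5% → €18.87
Adhesive bandages €6.52: over-the-counter medication → 5% → €0.33
Running shoes €133.19: clothing & footwear, under €200.00 → 3.5% → €4.66
Area rug (5x8) €360.43: household furniture → 9.5% → €34.24
Scarf €11.55: clothing & footwear, under €200.00 → 3.5% → €0.40
Hoodie €22.07: clothing & footwear, under €200.00 → 3.5% → €0.77
Blazer €126.44: clothing & footwear, under €200.00 → 3.5% → €4.43
Pair of jeans €101.86: clothing & footwear, under €200.00 → 3.5% → €3.57
Acetaminophen (200 ct) €7.63: over-the-counter medication → 5% → €0.38
Pack of socks €24.15: clothing & footwear, under €200.00 → 3.5% → €0.85
Winter coat €313.49: clothing & footwear, €200.00 or more → 6.5% → €20.38
Total tax = €18.87 + €0.33 + €4.66 + €34.24 + €0.40 + €0.77 + €4.43 + €3.57 + €0.38 + €0.85 + €20.38 = €88.88

€88.88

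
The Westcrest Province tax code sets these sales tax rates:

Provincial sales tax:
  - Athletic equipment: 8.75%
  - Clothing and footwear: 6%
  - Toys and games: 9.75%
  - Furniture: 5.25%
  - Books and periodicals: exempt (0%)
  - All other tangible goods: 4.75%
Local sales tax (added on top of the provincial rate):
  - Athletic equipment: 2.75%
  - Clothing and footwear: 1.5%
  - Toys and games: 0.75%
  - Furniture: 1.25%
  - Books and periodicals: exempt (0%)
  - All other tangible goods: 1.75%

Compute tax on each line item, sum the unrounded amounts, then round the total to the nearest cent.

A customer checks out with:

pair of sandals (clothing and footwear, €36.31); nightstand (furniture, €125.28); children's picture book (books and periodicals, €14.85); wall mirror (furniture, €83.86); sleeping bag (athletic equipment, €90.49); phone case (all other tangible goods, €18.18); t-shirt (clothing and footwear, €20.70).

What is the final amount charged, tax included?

Pair of sandals €36.31: clothing and footwear → 6% + 1.5% local = 7.5% → €2.72325
Nightstand €125.28: furniture → 5.25% + 1.25% local = 6.5% → €8.1432
Children's picture book €14.85: books and periodicals → 0% + 0% local = 0% → €0.00
Wall mirror €83.86: furniture → 5.25% + 1.25% local = 6.5% → €5.4509
Sleeping bag €90.49: athletic equipment → 8.75% + 2.75% local = 11.5% → €10.40635
Phone case €18.18: all other tangible goods → 4.75% + 1.75% local = 6.5% → €1.1817
T-shirt €20.70: clothing and footwear → 6% + 1.5% local = 7.5% → €1.5525
Subtotal = €389.67; unrounded tax = €29.4579 → €29.46; total due = €419.13

€419.13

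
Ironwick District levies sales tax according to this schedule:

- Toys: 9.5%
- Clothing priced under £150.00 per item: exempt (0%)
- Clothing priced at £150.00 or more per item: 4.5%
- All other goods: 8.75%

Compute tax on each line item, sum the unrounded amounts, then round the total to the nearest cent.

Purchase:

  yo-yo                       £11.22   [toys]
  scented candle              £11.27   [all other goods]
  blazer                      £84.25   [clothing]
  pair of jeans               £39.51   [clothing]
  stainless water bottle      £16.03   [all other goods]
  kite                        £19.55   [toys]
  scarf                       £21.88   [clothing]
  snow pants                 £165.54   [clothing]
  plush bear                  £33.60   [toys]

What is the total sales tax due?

Yo-yo £11.22: toys → 9.5% → £1.0659
Scented candle £11.27: all other goods → 8.75% → £0.986125
Blazer £84.25: clothing, under £150.00 → 0% → £0.00
Pair of jeans £39.51: clothing, under £150.00 → 0% → £0.00
Stainless water bottle £16.03: all other goods → 8.75% → £1.402625
Kite £19.55: toys → 9.5% → £1.85725
Scarf £21.88: clothing, under £150.00 → 0% → £0.00
Snow pants £165.54: clothing, £150.00 or more → 4.5% → £7.4493
Plush bear £33.60: toys → 9.5% → £3.192
Unrounded tax sum = £15.9532 → £15.95

£15.95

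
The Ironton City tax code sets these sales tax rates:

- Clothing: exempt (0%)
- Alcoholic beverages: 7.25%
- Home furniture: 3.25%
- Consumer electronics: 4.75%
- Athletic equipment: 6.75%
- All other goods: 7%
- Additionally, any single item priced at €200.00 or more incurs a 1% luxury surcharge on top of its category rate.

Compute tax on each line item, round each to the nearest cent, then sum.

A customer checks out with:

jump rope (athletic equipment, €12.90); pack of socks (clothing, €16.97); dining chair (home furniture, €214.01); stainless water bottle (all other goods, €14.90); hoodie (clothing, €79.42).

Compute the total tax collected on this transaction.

Jump rope €12.90: athletic equipment → 6.75% → €0.87
Pack of socks €16.97: clothing → 0% → €0.00
Dining chair €214.01: home furniture → 3.25% + 1% surcharge = 4.25% → €9.10
Stainless water bottle €14.90: all other goods → 7% → €1.04
Hoodie €79.42: clothing → 0% → €0.00
Total tax = €0.87 + €9.10 + €1.04 = €11.01

€11.01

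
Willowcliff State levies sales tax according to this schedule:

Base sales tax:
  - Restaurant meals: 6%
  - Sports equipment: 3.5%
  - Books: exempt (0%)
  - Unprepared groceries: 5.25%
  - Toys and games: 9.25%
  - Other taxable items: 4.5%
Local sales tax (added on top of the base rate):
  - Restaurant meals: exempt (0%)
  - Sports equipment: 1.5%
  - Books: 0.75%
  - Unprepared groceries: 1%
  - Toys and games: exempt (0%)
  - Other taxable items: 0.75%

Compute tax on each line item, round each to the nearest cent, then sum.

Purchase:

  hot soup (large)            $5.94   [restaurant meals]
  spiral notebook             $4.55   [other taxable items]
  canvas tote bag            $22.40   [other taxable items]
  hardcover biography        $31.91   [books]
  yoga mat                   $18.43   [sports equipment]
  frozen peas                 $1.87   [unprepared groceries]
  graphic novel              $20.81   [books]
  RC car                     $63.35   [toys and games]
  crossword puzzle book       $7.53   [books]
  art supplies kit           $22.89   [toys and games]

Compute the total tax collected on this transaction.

Hot soup (large) $5.94: restaurant meals → 6% + 0% local = 6% → $0.36
Spiral notebook $4.55: other taxable items → 4.5% + 0.75% local = 5.25% → $0.24
Canvas tote bag $22.40: other taxable items → 4.5% + 0.75% local = 5.25% → $1.18
Hardcover biography $31.91: books → 0% + 0.75% local = 0.75% → $0.24
Yoga mat $18.43: sports equipment → 3.5% + 1.5% local = 5% → $0.92
Frozen peas $1.87: unprepared groceries → 5.25% + 1% local = 6.25% → $0.12
Graphic novel $20.81: books → 0% + 0.75% local = 0.75% → $0.16
RC car $63.35: toys and games → 9.25% + 0% local = 9.25% → $5.86
Crossword puzzle book $7.53: books → 0% + 0.75% local = 0.75% → $0.06
Art supplies kit $22.89: toys and games → 9.25% + 0% local = 9.25% → $2.12
Total tax = $0.36 + $0.24 + $1.18 + $0.24 + $0.92 + $0.12 + $0.16 + $5.86 + $0.06 + $2.12 = $11.26

$11.26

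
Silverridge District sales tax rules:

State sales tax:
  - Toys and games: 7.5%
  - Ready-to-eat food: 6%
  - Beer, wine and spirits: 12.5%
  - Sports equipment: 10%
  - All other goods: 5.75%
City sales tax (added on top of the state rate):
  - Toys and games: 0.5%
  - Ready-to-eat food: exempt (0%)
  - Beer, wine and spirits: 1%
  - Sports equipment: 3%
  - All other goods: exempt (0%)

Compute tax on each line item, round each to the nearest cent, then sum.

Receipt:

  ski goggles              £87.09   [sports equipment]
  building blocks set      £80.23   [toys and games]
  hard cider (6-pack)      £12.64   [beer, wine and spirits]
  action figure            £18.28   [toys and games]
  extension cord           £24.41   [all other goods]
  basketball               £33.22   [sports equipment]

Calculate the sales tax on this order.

£26.63

Ski goggles £87.09: sports equipment → 10% + 3% city = 13% → £11.32
Building blocks set £80.23: toys and games → 7.5% + 0.5% city = 8% → £6.42
Hard cider (6-pack) £12.64: beer, wine and spirits → 12.5% + 1% city = 13.5% → £1.71
Action figure £18.28: toys and games → 7.5% + 0.5% city = 8% → £1.46
Extension cord £24.41: all other goods → 5.75% + 0% city = 5.75% → £1.40
Basketball £33.22: sports equipment → 10% + 3% city = 13% → £4.32
Total tax = £11.32 + £6.42 + £1.71 + £1.46 + £1.40 + £4.32 = £26.63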